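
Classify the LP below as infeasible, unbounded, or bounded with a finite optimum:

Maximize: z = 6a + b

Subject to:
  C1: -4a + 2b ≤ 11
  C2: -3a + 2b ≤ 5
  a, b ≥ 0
Feasible point: (0, 0) satisfies every constraint, so the LP is feasible.
Direction d = (1, 0): for each constraint row a, a·d ≤ 0 —
  (-4)(1) + (2)(0) = -4 ≤ 0
  (-3)(1) + (2)(0) = -3 ≤ 0
and d ≥ 0, so (0, 0) + t·d stays feasible for every t ≥ 0. Along this ray z = 6a + b changes by 6 per unit t, so z → +∞.

Unbounded: there is a feasible ray along which z → +∞.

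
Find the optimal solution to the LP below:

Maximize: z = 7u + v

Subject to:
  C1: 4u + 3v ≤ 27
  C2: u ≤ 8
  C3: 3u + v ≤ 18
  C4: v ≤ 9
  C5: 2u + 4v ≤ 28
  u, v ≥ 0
Each vertex is the intersection of two constraint boundaries that also satisfies all remaining constraints:
  u = 0 and v = 0 → (0, 0)
  3u + v = 18 and v = 0 → (6, 0)
  4u + 3v = 27 and 3u + v = 18 → (5.4, 1.8)
  4u + 3v = 27 and 2u + 4v = 28 → (2.4, 5.8)
  2u + 4v = 28 and u = 0 → (0, 7)

Evaluating z = 7u + v at each vertex:
  (0, 0): z = 0
  (6, 0): z = 42
  (5.4, 1.8): z = 39.6
  (2.4, 5.8): z = 22.6
  (0, 7): z = 7

The maximum is at (6, 0) with z = 42.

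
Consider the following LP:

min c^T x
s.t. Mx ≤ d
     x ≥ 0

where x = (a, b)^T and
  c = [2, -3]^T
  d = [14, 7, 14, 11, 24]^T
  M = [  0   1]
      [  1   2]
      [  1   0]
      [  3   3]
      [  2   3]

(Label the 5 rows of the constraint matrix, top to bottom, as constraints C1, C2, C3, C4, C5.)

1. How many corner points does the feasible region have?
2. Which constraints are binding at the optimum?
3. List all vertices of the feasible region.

1. 4
2. C2, a ≥ 0
3. (0, 0), (3.667, 0), (0.3333, 3.333), (0, 3.5)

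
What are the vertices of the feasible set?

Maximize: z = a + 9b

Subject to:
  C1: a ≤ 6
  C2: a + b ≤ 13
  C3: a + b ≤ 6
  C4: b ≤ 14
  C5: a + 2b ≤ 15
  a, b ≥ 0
Each vertex is the intersection of two constraint boundaries that also satisfies all remaining constraints:
  a = 0 and b = 0 → (0, 0)
  a = 6 and a + b = 6 → (6, 0)
  a + b = 6 and a = 0 → (0, 6)

Vertices: (0, 0), (6, 0), (0, 6)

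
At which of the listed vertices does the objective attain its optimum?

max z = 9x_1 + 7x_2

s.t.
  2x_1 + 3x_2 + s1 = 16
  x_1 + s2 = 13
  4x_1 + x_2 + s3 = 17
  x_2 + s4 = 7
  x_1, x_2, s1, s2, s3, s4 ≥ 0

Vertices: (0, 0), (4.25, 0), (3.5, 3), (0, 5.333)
(3.5, 3) with z = 52.5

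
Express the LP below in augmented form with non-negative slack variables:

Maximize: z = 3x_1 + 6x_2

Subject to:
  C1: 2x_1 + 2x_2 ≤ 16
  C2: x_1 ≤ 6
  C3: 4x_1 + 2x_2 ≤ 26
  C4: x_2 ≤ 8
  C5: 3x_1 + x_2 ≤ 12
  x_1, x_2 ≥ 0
max z = 3x_1 + 6x_2

s.t.
  2x_1 + 2x_2 + s1 = 16
  x_1 + s2 = 6
  4x_1 + 2x_2 + s3 = 26
  x_2 + s4 = 8
  3x_1 + x_2 + s5 = 12
  x_1, x_2, s1, s2, s3, s4, s5 ≥ 0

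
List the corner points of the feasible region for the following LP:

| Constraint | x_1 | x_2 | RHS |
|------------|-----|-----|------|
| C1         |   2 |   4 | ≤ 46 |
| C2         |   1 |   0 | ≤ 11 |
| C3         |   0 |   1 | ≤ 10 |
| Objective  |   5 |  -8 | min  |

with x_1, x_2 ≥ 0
Each vertex is the intersection of two constraint boundaries that also satisfies all remaining constraints:
  x_1 = 0 and x_2 = 0 → (0, 0)
  x_1 = 11 and x_2 = 0 → (11, 0)
  2x_1 + 4x_2 = 46 and x_1 = 11 → (11, 6)
  2x_1 + 4x_2 = 46 and x_2 = 10 → (3, 10)
  x_2 = 10 and x_1 = 0 → (0, 10)

Vertices: (0, 0), (11, 0), (11, 6), (3, 10), (0, 10)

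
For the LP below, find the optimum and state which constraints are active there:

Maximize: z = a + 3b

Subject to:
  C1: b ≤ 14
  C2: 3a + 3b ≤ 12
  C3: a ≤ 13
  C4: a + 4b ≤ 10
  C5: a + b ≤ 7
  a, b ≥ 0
Optimal: a = 2, b = 2
Binding: C2, C4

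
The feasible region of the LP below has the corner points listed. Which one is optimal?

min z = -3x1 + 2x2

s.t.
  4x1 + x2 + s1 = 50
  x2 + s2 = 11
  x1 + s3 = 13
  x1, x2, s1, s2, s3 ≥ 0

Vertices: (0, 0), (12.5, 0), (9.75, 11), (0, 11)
Evaluating z = -3x1 + 2x2 at each vertex:
  (0, 0): z = 0
  (12.5, 0): z = -37.5
  (9.75, 11): z = -7.25
  (0, 11): z = 22

The smallest value is z = -37.5, attained at (12.5, 0).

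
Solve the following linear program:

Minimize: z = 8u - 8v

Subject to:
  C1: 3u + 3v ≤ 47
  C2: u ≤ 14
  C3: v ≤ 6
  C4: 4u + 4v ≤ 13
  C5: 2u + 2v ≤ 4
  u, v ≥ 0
u = 0, v = 2, z = -16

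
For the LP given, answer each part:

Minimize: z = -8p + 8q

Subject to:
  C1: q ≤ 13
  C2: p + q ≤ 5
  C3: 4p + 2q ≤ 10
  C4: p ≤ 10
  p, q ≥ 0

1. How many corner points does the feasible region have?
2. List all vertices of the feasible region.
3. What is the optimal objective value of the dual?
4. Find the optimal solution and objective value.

1. 3
2. (0, 0), (2.5, 0), (0, 5)
3. -20 (by strong duality, equal to the primal optimum)
4. p = 2.5, q = 0, z = -20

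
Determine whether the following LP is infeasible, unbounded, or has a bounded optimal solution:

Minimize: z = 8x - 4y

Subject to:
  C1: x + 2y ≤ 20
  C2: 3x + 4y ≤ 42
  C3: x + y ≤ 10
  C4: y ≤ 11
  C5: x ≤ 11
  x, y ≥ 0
The point (0, 10) satisfies every constraint, so the LP is feasible; the constraints give x ≤ 11 and y ≤ 11, which with x, y ≥ 0 keep the feasible region inside a bounded box. A feasible, bounded LP attains a finite optimum at a vertex.

Evaluating z = 8x - 4y at each vertex:
  (0, 0): z = 0
  (10, 0): z = 80
  (0, 10): z = -40

Bounded optimum: z* = -40 at (0, 10).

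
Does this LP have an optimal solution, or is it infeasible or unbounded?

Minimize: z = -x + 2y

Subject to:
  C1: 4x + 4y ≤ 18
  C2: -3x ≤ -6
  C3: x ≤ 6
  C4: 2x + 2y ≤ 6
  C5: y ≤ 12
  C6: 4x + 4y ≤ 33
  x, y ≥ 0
The point (3, 0) satisfies every constraint, so the LP is feasible; the constraints give x ≤ 6 and y ≤ 12, which with x, y ≥ 0 keep the feasible region inside a bounded box. A feasible, bounded LP attains a finite optimum at a vertex.

Bounded optimum: z* = -3 at (3, 0).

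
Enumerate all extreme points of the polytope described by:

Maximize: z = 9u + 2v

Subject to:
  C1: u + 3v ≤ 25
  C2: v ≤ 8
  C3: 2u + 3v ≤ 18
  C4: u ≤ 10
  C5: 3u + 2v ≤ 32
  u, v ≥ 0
Each vertex is the intersection of two constraint boundaries that also satisfies all remaining constraints:
  u = 0 and v = 0 → (0, 0)
  2u + 3v = 18 and v = 0 → (9, 0)
  2u + 3v = 18 and u = 0 → (0, 6)

Vertices: (0, 0), (9, 0), (0, 6)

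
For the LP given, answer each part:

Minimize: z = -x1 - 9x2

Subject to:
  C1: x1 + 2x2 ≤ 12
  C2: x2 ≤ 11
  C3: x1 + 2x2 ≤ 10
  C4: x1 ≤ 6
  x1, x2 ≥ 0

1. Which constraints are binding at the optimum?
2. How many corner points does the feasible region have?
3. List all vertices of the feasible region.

1. C3, x1 ≥ 0
2. 4
3. (0, 0), (6, 0), (6, 2), (0, 5)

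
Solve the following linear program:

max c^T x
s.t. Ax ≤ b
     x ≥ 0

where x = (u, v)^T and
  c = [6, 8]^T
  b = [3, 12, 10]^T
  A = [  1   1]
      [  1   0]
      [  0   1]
Each vertex is the intersection of two constraint boundaries that also satisfies all remaining constraints:
  u = 0 and v = 0 → (0, 0)
  u + v = 3 and v = 0 → (3, 0)
  u + v = 3 and u = 0 → (0, 3)

Evaluating z = 6u + 8v at each vertex:
  (0, 0): z = 0
  (3, 0): z = 18
  (0, 3): z = 24

The maximum is at (0, 3) with z = 24.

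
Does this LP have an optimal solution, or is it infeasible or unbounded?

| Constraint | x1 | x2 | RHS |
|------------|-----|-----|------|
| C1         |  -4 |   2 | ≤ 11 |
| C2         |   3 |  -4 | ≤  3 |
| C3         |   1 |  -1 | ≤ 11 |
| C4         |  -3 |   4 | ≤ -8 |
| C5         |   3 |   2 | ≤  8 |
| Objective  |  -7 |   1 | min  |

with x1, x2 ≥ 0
C2 requires 3x1 - 4x2 ≤ 3, while C4 (-3x1 + 4x2 ≤ -8) is equivalent to 3x1 - 4x2 ≥ 8. Together they would need 8 ≤ 3x1 - 4x2 ≤ 3, which is impossible since 8 > 3. No point satisfies all constraints.

The feasible region is empty; the LP is infeasible.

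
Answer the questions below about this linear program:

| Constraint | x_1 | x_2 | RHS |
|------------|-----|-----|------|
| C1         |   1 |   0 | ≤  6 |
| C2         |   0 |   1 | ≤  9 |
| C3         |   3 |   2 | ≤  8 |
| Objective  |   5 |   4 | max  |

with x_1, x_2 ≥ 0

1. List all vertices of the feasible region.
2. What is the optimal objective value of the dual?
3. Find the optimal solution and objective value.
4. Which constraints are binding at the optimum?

1. (0, 0), (2.667, 0), (0, 4)
2. 16 (by strong duality, equal to the primal optimum)
3. x_1 = 0, x_2 = 4, z = 16
4. C3, x_1 ≥ 0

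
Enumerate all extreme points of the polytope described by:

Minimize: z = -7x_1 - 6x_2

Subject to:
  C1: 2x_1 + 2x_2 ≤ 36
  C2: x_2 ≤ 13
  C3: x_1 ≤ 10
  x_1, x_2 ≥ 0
Each vertex is the intersection of two constraint boundaries that also satisfies all remaining constraints:
  x_1 = 0 and x_2 = 0 → (0, 0)
  x_1 = 10 and x_2 = 0 → (10, 0)
  2x_1 + 2x_2 = 36 and x_1 = 10 → (10, 8)
  2x_1 + 2x_2 = 36 and x_2 = 13 → (5, 13)
  x_2 = 13 and x_1 = 0 → (0, 13)

Vertices: (0, 0), (10, 0), (10, 8), (5, 13), (0, 13)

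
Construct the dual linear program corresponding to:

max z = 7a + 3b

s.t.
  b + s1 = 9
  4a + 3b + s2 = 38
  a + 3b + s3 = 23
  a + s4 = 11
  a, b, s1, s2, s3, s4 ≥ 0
Minimize: z = 9y1 + 38y2 + 23y3 + 11y4

Subject to:
  C1: -4y2 - y3 - y4 ≤ -7
  C2: -y1 - 3y2 - 3y3 ≤ -3
  y1, y2, y3, y4 ≥ 0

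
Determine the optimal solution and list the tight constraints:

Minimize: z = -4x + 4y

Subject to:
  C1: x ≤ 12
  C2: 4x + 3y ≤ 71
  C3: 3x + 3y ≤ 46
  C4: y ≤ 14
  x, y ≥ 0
Optimal: x = 12, y = 0
Binding: C1, y ≥ 0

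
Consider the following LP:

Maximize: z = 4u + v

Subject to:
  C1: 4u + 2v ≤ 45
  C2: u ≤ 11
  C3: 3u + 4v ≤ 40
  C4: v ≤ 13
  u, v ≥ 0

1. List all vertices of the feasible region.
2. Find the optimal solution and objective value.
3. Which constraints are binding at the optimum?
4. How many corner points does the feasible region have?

1. (0, 0), (11, 0), (11, 0.5), (10, 2.5), (0, 10)
2. u = 11, v = 0.5, z = 44.5
3. C1, C2
4. 5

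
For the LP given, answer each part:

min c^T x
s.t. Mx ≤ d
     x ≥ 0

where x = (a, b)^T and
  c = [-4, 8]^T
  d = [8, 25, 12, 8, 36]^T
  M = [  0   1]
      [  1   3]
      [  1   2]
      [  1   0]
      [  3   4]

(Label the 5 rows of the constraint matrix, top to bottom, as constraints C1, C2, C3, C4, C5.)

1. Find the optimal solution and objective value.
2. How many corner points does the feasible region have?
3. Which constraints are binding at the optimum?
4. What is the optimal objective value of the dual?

1. a = 8, b = 0, z = -32
2. 4
3. C4, b ≥ 0
4. -32 (by strong duality, equal to the primal optimum)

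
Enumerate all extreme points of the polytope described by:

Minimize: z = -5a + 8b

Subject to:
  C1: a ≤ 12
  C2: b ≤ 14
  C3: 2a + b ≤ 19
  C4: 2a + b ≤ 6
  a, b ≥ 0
Each vertex is the intersection of two constraint boundaries that also satisfies all remaining constraints:
  a = 0 and b = 0 → (0, 0)
  2a + b = 6 and b = 0 → (3, 0)
  2a + b = 6 and a = 0 → (0, 6)

Vertices: (0, 0), (3, 0), (0, 6)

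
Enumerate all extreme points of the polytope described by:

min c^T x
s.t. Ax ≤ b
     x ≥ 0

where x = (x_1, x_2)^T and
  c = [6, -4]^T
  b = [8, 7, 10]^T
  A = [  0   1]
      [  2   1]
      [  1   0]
Each vertex is the intersection of two constraint boundaries that also satisfies all remaining constraints:
  x_1 = 0 and x_2 = 0 → (0, 0)
  2x_1 + x_2 = 7 and x_2 = 0 → (3.5, 0)
  2x_1 + x_2 = 7 and x_1 = 0 → (0, 7)

Vertices: (0, 0), (3.5, 0), (0, 7)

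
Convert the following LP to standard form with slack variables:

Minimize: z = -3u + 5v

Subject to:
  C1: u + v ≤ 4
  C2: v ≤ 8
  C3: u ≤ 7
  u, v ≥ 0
min z = -3u + 5v

s.t.
  u + v + s1 = 4
  v + s2 = 8
  u + s3 = 7
  u, v, s1, s2, s3 ≥ 0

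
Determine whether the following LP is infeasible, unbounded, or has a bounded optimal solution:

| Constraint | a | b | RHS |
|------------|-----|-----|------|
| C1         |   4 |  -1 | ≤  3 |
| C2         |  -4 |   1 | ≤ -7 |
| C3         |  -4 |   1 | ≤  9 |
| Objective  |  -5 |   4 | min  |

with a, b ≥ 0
C1 requires 4a - b ≤ 3, while C2 (-4a + b ≤ -7) is equivalent to 4a - b ≥ 7. Together they would need 7 ≤ 4a - b ≤ 3, which is impossible since 7 > 3. No point satisfies all constraints.

Infeasible: no point satisfies all constraints simultaneously.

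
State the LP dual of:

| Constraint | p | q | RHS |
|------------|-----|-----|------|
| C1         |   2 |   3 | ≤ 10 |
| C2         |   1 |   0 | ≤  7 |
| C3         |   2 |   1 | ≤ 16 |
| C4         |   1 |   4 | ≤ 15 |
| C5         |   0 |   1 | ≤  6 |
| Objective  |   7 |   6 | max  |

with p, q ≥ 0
Minimize: z = 10y1 + 7y2 + 16y3 + 15y4 + 6y5

Subject to:
  C1: -2y1 - y2 - 2y3 - y4 ≤ -7
  C2: -3y1 - y3 - 4y4 - y5 ≤ -6
  y1, y2, y3, y4, y5 ≥ 0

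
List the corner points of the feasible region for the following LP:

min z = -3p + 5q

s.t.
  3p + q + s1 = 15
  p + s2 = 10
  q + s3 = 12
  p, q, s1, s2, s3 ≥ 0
Each vertex is the intersection of two constraint boundaries that also satisfies all remaining constraints:
  p = 0 and q = 0 → (0, 0)
  3p + q = 15 and q = 0 → (5, 0)
  3p + q = 15 and q = 12 → (1, 12)
  q = 12 and p = 0 → (0, 12)

Vertices: (0, 0), (5, 0), (1, 12), (0, 12)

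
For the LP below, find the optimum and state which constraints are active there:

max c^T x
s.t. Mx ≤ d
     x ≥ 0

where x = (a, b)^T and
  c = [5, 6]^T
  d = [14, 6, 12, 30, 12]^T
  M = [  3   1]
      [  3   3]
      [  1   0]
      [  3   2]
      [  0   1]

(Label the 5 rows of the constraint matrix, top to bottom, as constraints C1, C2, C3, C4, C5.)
Optimal: a = 0, b = 2
Slack at optimum:
  C1: slack = 12
  C2: slack = 0 (binding)
  C3: slack = 12
  C4: slack = 26
  C5: slack = 10
  a ≥ 0: a = 0 (binding)
  b ≥ 0: b = 2
Binding constraints: C2, a ≥ 0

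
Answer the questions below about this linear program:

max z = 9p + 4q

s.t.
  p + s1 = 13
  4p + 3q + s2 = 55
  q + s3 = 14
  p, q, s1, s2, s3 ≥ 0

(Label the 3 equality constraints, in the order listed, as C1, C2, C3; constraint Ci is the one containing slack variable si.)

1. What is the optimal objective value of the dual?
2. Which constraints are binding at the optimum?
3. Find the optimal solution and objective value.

1. 121 (by strong duality, equal to the primal optimum)
2. C1, C2
3. p = 13, q = 1, z = 121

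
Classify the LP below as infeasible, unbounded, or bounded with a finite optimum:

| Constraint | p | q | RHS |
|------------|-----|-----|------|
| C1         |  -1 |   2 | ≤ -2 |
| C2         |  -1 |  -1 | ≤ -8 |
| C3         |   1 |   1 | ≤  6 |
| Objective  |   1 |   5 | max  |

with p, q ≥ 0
C3 requires p + q ≤ 6, while C2 (-p - q ≤ -8) is equivalent to p + q ≥ 8. Together they would need 8 ≤ p + q ≤ 6, which is impossible since 8 > 6. No point satisfies all constraints.

The feasible region is empty; the LP is infeasible.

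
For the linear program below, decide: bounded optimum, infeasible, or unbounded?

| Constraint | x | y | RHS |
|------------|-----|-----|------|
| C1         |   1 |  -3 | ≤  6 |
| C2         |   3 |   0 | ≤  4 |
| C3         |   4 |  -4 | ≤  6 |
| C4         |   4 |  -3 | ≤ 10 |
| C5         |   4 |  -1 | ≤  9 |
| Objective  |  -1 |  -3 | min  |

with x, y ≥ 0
Feasible point: (0, 0) satisfies every constraint, so the LP is feasible.
Direction d = (0, 1): for each constraint row a, a·d ≤ 0 —
  (1)(0) + (-3)(1) = -3 ≤ 0
  (3)(0) + (0)(1) = 0 ≤ 0
  (4)(0) + (-4)(1) = -4 ≤ 0
  (4)(0) + (-3)(1) = -3 ≤ 0
  (4)(0) + (-1)(1) = -1 ≤ 0
and d ≥ 0, so (0, 0) + t·d stays feasible for every t ≥ 0. Along this ray z = -x - 3y changes by -3 per unit t, so z → −∞.

The LP is unbounded; z can be made arbitrarily small.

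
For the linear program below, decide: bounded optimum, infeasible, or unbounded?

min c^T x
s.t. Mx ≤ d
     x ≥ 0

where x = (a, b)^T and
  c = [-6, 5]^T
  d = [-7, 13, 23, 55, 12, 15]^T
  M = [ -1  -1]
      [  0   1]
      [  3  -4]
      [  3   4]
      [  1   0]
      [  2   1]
The point (7.5, 0) satisfies every constraint, so the LP is feasible; the constraints give a ≤ 12 and b ≤ 13, which with a, b ≥ 0 keep the feasible region inside a bounded box. A feasible, bounded LP attains a finite optimum at a vertex.

Evaluating z = -6a + 5b at each vertex:
  (7, 0): z = -42
  (7.5, 0): z = -45
  (1, 13): z = 59
  (0, 13): z = 65
  (0, 7): z = 35

The LP has an optimal solution: (7.5, 0) with z = -45.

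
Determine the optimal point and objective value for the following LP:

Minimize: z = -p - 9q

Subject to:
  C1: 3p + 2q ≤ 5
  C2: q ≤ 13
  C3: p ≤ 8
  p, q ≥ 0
Each vertex is the intersection of two constraint boundaries that also satisfies all remaining constraints:
  p = 0 and q = 0 → (0, 0)
  3p + 2q = 5 and q = 0 → (1.667, 0)
  3p + 2q = 5 and p = 0 → (0, 2.5)

Evaluating z = -p - 9q at each vertex:
  (0, 0): z = 0
  (1.667, 0): z = -1.667
  (0, 2.5): z = -22.5

The minimum is at (0, 2.5) with z = -22.5.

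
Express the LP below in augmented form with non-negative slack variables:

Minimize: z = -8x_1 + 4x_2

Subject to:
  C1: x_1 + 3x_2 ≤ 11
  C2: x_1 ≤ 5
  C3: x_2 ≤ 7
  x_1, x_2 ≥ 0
min z = -8x_1 + 4x_2

s.t.
  x_1 + 3x_2 + s1 = 11
  x_1 + s2 = 5
  x_2 + s3 = 7
  x_1, x_2, s1, s2, s3 ≥ 0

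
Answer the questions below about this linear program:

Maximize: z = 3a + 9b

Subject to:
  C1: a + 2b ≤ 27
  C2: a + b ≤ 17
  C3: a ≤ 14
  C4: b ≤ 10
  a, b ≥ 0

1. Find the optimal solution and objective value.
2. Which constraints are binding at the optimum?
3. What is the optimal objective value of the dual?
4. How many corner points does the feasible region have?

1. a = 7, b = 10, z = 111
2. C1, C2, C4
3. 111 (by strong duality, equal to the primal optimum)
4. 5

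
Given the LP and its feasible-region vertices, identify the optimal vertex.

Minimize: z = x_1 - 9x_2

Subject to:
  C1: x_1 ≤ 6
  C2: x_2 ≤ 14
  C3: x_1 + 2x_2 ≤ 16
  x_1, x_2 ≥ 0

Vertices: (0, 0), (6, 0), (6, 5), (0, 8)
(0, 8) with z = -72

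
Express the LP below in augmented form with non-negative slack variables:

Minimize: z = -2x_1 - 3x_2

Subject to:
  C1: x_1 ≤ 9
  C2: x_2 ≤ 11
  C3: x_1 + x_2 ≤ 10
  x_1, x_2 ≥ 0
min z = -2x_1 - 3x_2

s.t.
  x_1 + s1 = 9
  x_2 + s2 = 11
  x_1 + x_2 + s3 = 10
  x_1, x_2, s1, s2, s3 ≥ 0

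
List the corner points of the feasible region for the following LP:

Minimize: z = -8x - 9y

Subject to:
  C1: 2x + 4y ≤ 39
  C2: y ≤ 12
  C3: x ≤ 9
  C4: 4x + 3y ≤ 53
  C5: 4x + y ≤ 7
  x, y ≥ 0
Each vertex is the intersection of two constraint boundaries that also satisfies all remaining constraints:
  x = 0 and y = 0 → (0, 0)
  4x + y = 7 and y = 0 → (1.75, 0)
  4x + y = 7 and x = 0 → (0, 7)

Vertices: (0, 0), (1.75, 0), (0, 7)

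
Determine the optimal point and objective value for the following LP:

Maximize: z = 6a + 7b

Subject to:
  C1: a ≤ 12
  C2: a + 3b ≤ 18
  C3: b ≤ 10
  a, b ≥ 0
Each vertex is the intersection of two constraint boundaries that also satisfies all remaining constraints:
  a = 0 and b = 0 → (0, 0)
  a = 12 and b = 0 → (12, 0)
  a = 12 and a + 3b = 18 → (12, 2)
  a + 3b = 18 and a = 0 → (0, 6)

Evaluating z = 6a + 7b at each vertex:
  (0, 0): z = 0
  (12, 0): z = 72
  (12, 2): z = 86
  (0, 6): z = 42

The maximum is at (12, 2) with z = 86.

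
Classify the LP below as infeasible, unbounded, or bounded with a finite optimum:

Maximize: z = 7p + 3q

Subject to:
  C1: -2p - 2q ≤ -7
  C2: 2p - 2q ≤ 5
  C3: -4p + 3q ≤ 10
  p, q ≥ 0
Feasible point: (1, 3) satisfies every constraint, so the LP is feasible.
Direction d = (1, 1): for each constraint row a, a·d ≤ 0 —
  (-2)(1) + (-2)(1) = -4 ≤ 0
  (2)(1) + (-2)(1) = 0 ≤ 0
  (-4)(1) + (3)(1) = -1 ≤ 0
and d ≥ 0, so (1, 3) + t·d stays feasible for every t ≥ 0. Along this ray z = 7p + 3q changes by 10 per unit t, so z → +∞.

Unbounded — the objective can increase without bound over the feasible region.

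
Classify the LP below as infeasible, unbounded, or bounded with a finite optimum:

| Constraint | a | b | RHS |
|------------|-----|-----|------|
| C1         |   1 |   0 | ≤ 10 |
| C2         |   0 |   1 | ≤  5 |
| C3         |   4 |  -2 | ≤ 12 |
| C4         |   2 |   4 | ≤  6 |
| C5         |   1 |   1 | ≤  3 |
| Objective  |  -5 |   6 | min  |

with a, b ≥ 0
The point (3, 0) satisfies every constraint, so the LP is feasible; the constraints give a ≤ 10 and b ≤ 5, which with a, b ≥ 0 keep the feasible region inside a bounded box. A feasible, bounded LP attains a finite optimum at a vertex.

Evaluating z = -5a + 6b at each vertex:
  (0, 0): z = 0
  (3, 0): z = -15
  (0, 1.5): z = 9

The LP has an optimal solution: (3, 0) with z = -15.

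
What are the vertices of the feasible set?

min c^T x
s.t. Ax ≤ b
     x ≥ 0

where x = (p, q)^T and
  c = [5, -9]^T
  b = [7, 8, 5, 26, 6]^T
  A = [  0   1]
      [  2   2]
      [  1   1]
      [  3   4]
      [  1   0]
Each vertex is the intersection of two constraint boundaries that also satisfies all remaining constraints:
  p = 0 and q = 0 → (0, 0)
  2p + 2q = 8 and q = 0 → (4, 0)
  2p + 2q = 8 and p = 0 → (0, 4)

Vertices: (0, 0), (4, 0), (0, 4)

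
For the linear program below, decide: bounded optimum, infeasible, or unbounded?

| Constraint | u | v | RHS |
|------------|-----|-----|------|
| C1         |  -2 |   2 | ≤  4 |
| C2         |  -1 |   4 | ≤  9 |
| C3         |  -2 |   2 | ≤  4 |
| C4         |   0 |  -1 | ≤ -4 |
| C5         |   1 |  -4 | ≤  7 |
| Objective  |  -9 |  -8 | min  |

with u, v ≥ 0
Feasible point: (7, 4) satisfies every constraint, so the LP is feasible.
Direction d = (4, 1): for each constraint row a, a·d ≤ 0 —
  (-2)(4) + (2)(1) = -6 ≤ 0
  (-1)(4) + (4)(1) = 0 ≤ 0
  (-2)(4) + (2)(1) = -6 ≤ 0
  (0)(4) + (-1)(1) = -1 ≤ 0
  (1)(4) + (-4)(1) = 0 ≤ 0
and d ≥ 0, so (7, 4) + t·d stays feasible for every t ≥ 0. Along this ray z = -9u - 8v changes by -44 per unit t, so z → −∞.

Unbounded: there is a feasible ray along which z → −∞.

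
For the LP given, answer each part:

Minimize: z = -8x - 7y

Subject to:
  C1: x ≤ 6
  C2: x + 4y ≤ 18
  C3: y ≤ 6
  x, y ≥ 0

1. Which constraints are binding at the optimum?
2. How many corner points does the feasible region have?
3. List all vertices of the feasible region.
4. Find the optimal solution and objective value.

1. C1, C2
2. 4
3. (0, 0), (6, 0), (6, 3), (0, 4.5)
4. x = 6, y = 3, z = -69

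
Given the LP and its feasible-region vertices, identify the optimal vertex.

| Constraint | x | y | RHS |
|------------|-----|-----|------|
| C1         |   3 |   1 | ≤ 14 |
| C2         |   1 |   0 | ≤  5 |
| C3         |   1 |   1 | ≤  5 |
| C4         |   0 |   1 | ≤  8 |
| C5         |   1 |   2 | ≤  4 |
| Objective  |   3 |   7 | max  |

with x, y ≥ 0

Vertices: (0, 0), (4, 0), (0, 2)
Evaluating z = 3x + 7y at each vertex:
  (0, 0): z = 0
  (4, 0): z = 12
  (0, 2): z = 14

The largest value is z = 14, attained at (0, 2).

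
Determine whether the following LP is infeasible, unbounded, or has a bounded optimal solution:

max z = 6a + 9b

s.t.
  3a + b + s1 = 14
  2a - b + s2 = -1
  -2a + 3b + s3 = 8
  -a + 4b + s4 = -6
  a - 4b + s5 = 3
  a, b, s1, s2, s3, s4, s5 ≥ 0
The row a - 4b + s5 = 3 with s5 ≥ 0 requires a - 4b ≤ 3, while the row -a + 4b + s4 = -6 with s4 ≥ 0 is equivalent to a - 4b ≥ 6. Together they would need 6 ≤ a - 4b ≤ 3, which is impossible since 6 > 3. No point satisfies all constraints.

Infeasible — the constraint set is empty.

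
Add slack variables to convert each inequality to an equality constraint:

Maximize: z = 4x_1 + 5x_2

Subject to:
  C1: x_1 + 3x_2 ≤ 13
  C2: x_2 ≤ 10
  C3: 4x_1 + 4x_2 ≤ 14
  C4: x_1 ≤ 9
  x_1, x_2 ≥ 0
max z = 4x_1 + 5x_2

s.t.
  x_1 + 3x_2 + s1 = 13
  x_2 + s2 = 10
  4x_1 + 4x_2 + s3 = 14
  x_1 + s4 = 9
  x_1, x_2, s1, s2, s3, s4 ≥ 0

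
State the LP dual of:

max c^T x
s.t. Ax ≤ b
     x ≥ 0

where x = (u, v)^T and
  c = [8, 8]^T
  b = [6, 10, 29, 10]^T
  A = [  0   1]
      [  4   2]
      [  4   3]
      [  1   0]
Minimize: z = 6y1 + 10y2 + 29y3 + 10y4

Subject to:
  C1: -4y2 - 4y3 - y4 ≤ -8
  C2: -y1 - 2y2 - 3y3 ≤ -8
  y1, y2, y3, y4 ≥ 0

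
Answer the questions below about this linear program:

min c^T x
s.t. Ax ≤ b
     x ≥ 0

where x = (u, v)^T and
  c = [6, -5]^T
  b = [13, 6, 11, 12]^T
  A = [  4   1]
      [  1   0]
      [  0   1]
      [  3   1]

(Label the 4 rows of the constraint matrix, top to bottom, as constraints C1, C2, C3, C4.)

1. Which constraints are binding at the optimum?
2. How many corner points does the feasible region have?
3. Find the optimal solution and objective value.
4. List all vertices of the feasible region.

1. C3, u ≥ 0
2. 5
3. u = 0, v = 11, z = -55
4. (0, 0), (3.25, 0), (1, 9), (0.3333, 11), (0, 11)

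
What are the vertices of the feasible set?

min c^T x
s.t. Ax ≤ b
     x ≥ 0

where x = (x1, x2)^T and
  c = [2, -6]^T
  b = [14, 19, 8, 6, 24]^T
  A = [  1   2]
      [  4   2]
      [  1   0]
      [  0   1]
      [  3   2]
Each vertex is the intersection of two constraint boundaries that also satisfies all remaining constraints:
  x1 = 0 and x2 = 0 → (0, 0)
  4x1 + 2x2 = 19 and x2 = 0 → (4.75, 0)
  4x1 + 2x2 = 19 and x2 = 6 → (1.75, 6)
  x2 = 6 and x1 = 0 → (0, 6)

Vertices: (0, 0), (4.75, 0), (1.75, 6), (0, 6)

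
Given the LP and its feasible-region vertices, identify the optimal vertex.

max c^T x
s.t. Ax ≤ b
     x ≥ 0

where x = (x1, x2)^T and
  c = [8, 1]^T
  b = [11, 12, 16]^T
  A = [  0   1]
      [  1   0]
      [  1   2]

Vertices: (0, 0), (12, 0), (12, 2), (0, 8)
Evaluating z = 8x1 + x2 at each vertex:
  (0, 0): z = 0
  (12, 0): z = 96
  (12, 2): z = 98
  (0, 8): z = 8

The largest value is z = 98, attained at (12, 2).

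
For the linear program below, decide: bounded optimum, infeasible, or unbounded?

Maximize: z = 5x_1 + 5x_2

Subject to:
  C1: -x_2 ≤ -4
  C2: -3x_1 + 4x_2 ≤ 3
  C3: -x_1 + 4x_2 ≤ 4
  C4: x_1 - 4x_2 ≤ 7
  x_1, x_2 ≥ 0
Feasible point: (12, 4) satisfies every constraint, so the LP is feasible.
Direction d = (4, 1): for each constraint row a, a·d ≤ 0 —
  (0)(4) + (-1)(1) = -1 ≤ 0
  (-3)(4) + (4)(1) = -8 ≤ 0
  (-1)(4) + (4)(1) = 0 ≤ 0
  (1)(4) + (-4)(1) = 0 ≤ 0
and d ≥ 0, so (12, 4) + t·d stays feasible for every t ≥ 0. Along this ray z = 5x_1 + 5x_2 changes by 25 per unit t, so z → +∞.

The LP is unbounded; z can be made arbitrarily large.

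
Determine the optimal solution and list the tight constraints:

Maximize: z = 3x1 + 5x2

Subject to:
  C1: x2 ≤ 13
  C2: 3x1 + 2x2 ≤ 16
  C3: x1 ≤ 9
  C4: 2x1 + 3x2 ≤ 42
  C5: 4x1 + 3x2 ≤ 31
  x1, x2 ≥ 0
Optimal: x1 = 0, x2 = 8
Slack at optimum:
  C1: slack = 5
  C2: slack = 0 (binding)
  C3: slack = 9
  C4: slack = 18
  C5: slack = 7
  x1 ≥ 0: x1 = 0 (binding)
  x2 ≥ 0: x2 = 8
Binding constraints: C2, x1 ≥ 0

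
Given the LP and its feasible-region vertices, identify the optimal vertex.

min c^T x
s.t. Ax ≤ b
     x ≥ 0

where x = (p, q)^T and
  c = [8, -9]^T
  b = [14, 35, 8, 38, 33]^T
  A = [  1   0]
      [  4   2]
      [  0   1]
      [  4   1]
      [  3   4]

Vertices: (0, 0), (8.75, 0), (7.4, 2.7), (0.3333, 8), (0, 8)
Evaluating z = 8p - 9q at each vertex:
  (0, 0): z = 0
  (8.75, 0): z = 70
  (7.4, 2.7): z = 34.9
  (0.3333, 8): z = -69.33
  (0, 8): z = -72

The smallest value is z = -72, attained at (0, 8).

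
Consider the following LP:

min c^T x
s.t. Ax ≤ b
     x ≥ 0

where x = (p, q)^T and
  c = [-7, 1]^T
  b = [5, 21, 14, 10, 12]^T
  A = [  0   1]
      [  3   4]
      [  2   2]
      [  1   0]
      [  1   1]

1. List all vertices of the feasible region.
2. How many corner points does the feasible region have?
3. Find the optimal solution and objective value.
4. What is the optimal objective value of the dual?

1. (0, 0), (7, 0), (0.3333, 5), (0, 5)
2. 4
3. p = 7, q = 0, z = -49
4. -49 (by strong duality, equal to the primal optimum)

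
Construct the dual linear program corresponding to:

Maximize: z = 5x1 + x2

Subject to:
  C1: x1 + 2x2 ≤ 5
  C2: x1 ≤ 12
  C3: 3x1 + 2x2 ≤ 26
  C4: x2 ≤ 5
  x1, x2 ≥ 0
Minimize: z = 5y1 + 12y2 + 26y3 + 5y4

Subject to:
  C1: -y1 - y2 - 3y3 ≤ -5
  C2: -2y1 - 2y3 - y4 ≤ -1
  y1, y2, y3, y4 ≥ 0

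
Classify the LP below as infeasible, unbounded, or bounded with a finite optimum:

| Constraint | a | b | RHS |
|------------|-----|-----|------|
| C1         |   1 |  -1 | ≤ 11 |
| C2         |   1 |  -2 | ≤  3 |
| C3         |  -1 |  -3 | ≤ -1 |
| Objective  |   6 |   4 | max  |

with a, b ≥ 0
Feasible point: (0, 1) satisfies every constraint, so the LP is feasible.
Direction d = (0, 1): for each constraint row a, a·d ≤ 0 —
  (1)(0) + (-1)(1) = -1 ≤ 0
  (1)(0) + (-2)(1) = -2 ≤ 0
  (-1)(0) + (-3)(1) = -3 ≤ 0
and d ≥ 0, so (0, 1) + t·d stays feasible for every t ≥ 0. Along this ray z = 6a + 4b changes by 4 per unit t, so z → +∞.

Unbounded — the objective can increase without bound over the feasible region.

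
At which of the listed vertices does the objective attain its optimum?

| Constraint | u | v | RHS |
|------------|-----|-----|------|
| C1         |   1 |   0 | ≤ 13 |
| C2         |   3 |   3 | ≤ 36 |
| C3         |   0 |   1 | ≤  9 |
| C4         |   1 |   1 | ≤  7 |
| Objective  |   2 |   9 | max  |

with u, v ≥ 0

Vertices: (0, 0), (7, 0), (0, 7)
(0, 7) with z = 63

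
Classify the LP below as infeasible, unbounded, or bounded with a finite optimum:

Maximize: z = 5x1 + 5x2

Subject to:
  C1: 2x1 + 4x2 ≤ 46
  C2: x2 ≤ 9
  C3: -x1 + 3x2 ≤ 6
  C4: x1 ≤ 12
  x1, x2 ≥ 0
The point (12, 5.5) satisfies every constraint, so the LP is feasible; the constraints give x1 ≤ 12 and x2 ≤ 9, which with x1, x2 ≥ 0 keep the feasible region inside a bounded box. A feasible, bounded LP attains a finite optimum at a vertex.

Evaluating z = 5x1 + 5x2 at each vertex:
  (0, 2): z = 10
  (0, 0): z = 0
  (12, 0): z = 60
  (12, 5.5): z = 87.5
  (11.4, 5.8): z = 86

The LP has an optimal solution: (12, 5.5) with z = 87.5.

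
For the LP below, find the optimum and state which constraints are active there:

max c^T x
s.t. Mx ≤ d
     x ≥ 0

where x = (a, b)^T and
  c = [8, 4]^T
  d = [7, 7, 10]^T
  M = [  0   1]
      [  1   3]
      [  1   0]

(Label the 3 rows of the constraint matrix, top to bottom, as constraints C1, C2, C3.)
Optimal: a = 7, b = 0
Slack at optimum:
  C1: slack = 7
  C2: slack = 0 (binding)
  C3: slack = 3
  a ≥ 0: a = 7
  b ≥ 0: b = 0 (binding)
Binding constraints: C2, b ≥ 0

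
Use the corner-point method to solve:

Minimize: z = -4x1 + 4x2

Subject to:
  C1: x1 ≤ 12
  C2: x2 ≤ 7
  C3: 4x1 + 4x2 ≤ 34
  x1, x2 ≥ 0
Each vertex is the intersection of two constraint boundaries that also satisfies all remaining constraints:
  x1 = 0 and x2 = 0 → (0, 0)
  4x1 + 4x2 = 34 and x2 = 0 → (8.5, 0)
  x2 = 7 and 4x1 + 4x2 = 34 → (1.5, 7)
  x2 = 7 and x1 = 0 → (0, 7)

Evaluating z = -4x1 + 4x2 at each vertex:
  (0, 0): z = 0
  (8.5, 0): z = -34
  (1.5, 7): z = 22
  (0, 7): z = 28

The minimum is at (8.5, 0) with z = -34.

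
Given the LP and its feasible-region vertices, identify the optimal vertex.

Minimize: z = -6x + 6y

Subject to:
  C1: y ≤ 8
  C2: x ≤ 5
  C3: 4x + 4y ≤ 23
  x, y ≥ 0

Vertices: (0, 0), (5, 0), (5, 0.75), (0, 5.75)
(5, 0) with z = -30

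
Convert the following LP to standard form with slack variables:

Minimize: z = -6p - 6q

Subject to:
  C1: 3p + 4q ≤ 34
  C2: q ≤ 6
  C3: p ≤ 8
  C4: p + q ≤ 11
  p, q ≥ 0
min z = -6p - 6q

s.t.
  3p + 4q + s1 = 34
  q + s2 = 6
  p + s3 = 8
  p + q + s4 = 11
  p, q, s1, s2, s3, s4 ≥ 0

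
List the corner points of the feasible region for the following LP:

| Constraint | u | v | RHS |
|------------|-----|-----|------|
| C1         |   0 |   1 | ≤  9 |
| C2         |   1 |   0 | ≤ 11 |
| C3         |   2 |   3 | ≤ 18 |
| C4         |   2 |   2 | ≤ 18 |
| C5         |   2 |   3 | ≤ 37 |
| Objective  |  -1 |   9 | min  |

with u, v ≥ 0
Each vertex is the intersection of two constraint boundaries that also satisfies all remaining constraints:
  u = 0 and v = 0 → (0, 0)
  2u + 3v = 18 and 2u + 2v = 18 → (9, 0)
  2u + 3v = 18 and u = 0 → (0, 6)

Vertices: (0, 0), (9, 0), (0, 6)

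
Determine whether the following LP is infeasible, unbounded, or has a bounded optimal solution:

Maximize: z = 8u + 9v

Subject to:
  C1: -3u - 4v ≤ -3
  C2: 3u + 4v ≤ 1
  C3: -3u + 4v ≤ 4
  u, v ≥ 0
C2 requires 3u + 4v ≤ 1, while C1 (-3u - 4v ≤ -3) is equivalent to 3u + 4v ≥ 3. Together they would need 3 ≤ 3u + 4v ≤ 1, which is impossible since 3 > 1. No point satisfies all constraints.

Infeasible: no point satisfies all constraints simultaneously.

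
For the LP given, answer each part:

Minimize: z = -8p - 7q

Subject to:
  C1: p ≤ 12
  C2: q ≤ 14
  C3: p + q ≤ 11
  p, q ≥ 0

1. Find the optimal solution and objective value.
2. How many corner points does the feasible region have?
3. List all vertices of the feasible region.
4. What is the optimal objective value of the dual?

1. p = 11, q = 0, z = -88
2. 3
3. (0, 0), (11, 0), (0, 11)
4. -88 (by strong duality, equal to the primal optimum)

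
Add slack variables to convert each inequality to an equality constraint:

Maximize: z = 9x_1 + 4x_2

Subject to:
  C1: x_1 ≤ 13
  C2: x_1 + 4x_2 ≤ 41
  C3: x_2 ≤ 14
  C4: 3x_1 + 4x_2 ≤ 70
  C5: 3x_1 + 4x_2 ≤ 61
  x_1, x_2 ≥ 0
max z = 9x_1 + 4x_2

s.t.
  x_1 + s1 = 13
  x_1 + 4x_2 + s2 = 41
  x_2 + s3 = 14
  3x_1 + 4x_2 + s4 = 70
  3x_1 + 4x_2 + s5 = 61
  x_1, x_2, s1, s2, s3, s4, s5 ≥ 0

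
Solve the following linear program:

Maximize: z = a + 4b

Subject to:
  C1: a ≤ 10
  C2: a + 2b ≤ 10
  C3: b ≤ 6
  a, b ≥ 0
Each vertex is the intersection of two constraint boundaries that also satisfies all remaining constraints:
  a = 0 and b = 0 → (0, 0)
  a = 10 and a + 2b = 10 → (10, 0)
  a + 2b = 10 and a = 0 → (0, 5)

Evaluating z = a + 4b at each vertex:
  (0, 0): z = 0
  (10, 0): z = 10
  (0, 5): z = 20

The maximum is at (0, 5) with z = 20.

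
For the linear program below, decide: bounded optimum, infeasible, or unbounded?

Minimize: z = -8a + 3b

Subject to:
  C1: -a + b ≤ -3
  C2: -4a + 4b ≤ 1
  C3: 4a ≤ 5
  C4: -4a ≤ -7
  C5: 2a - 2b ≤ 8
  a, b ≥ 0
C3 requires 4a ≤ 5, while C4 (-4a ≤ -7) is equivalent to 4a ≥ 7. Together they would need 7 ≤ 4a ≤ 5, which is impossible since 7 > 5. No point satisfies all constraints.

Infeasible: no point satisfies all constraints simultaneously.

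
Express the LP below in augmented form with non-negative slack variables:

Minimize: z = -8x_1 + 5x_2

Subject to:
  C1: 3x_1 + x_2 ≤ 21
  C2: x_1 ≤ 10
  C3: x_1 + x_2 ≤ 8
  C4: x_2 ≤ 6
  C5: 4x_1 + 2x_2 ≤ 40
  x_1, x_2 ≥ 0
min z = -8x_1 + 5x_2

s.t.
  3x_1 + x_2 + s1 = 21
  x_1 + s2 = 10
  x_1 + x_2 + s3 = 8
  x_2 + s4 = 6
  4x_1 + 2x_2 + s5 = 40
  x_1, x_2, s1, s2, s3, s4, s5 ≥ 0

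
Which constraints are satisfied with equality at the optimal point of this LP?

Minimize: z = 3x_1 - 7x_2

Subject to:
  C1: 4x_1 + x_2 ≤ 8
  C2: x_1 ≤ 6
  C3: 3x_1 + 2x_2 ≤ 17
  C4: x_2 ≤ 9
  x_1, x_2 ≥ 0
Optimal: x_1 = 0, x_2 = 8
Slack at optimum:
  C1: slack = 0 (binding)
  C2: slack = 6
  C3: slack = 1
  C4: slack = 1
  x_1 ≥ 0: x_1 = 0 (binding)
  x_2 ≥ 0: x_2 = 8
Binding constraints: C1, x_1 ≥ 0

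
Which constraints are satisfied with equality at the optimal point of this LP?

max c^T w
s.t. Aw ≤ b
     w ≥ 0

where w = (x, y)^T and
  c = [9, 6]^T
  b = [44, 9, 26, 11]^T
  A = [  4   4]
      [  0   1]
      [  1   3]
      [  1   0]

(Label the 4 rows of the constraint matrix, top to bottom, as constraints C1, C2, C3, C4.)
Optimal: x = 11, y = 0
Slack at optimum:
  C1: slack = 0 (binding)
  C2: slack = 9
  C3: slack = 15
  C4: slack = 0 (binding)
  x ≥ 0: x = 11
  y ≥ 0: y = 0 (binding)
Binding constraints: C1, C4, y ≥ 0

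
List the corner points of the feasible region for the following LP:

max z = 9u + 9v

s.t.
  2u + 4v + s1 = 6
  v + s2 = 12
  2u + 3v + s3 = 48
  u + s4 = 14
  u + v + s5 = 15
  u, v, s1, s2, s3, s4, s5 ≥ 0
Each vertex is the intersection of two constraint boundaries that also satisfies all remaining constraints:
  u = 0 and v = 0 → (0, 0)
  2u + 4v = 6 and v = 0 → (3, 0)
  2u + 4v = 6 and u = 0 → (0, 1.5)

Vertices: (0, 0), (3, 0), (0, 1.5)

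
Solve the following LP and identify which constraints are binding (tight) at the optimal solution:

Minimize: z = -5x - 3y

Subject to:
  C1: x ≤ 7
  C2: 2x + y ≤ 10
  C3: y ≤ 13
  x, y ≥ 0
Optimal: x = 0, y = 10
Slack at optimum:
  C1: slack = 7
  C2: slack = 0 (binding)
  C3: slack = 3
  x ≥ 0: x = 0 (binding)
  y ≥ 0: y = 10
Binding constraints: C2, x ≥ 0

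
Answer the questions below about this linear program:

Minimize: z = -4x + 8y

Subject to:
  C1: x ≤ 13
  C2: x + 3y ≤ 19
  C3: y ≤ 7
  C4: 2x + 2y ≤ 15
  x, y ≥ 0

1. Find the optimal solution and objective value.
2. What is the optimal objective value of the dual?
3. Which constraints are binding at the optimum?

1. x = 7.5, y = 0, z = -30
2. -30 (by strong duality, equal to the primal optimum)
3. C4, y ≥ 0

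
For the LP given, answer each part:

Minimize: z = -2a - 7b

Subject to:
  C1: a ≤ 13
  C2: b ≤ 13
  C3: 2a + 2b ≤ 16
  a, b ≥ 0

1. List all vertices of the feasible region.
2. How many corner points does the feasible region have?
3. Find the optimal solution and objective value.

1. (0, 0), (8, 0), (0, 8)
2. 3
3. a = 0, b = 8, z = -56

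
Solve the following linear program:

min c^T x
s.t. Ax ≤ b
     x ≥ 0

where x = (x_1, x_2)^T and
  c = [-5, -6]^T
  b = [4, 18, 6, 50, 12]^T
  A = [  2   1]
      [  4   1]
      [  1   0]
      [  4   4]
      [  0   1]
x_1 = 0, x_2 = 4, z = -24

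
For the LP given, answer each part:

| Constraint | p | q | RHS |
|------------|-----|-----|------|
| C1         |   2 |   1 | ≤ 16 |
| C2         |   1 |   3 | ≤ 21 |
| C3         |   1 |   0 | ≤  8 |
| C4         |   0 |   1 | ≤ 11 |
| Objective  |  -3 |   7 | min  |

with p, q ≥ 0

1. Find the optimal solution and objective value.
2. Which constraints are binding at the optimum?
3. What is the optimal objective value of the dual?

1. p = 8, q = 0, z = -24
2. C1, C3, q ≥ 0
3. -24 (by strong duality, equal to the primal optimum)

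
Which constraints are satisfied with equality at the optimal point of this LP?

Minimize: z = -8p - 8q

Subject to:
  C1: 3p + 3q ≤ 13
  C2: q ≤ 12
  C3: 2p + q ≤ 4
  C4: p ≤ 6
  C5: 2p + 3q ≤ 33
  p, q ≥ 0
Optimal: p = 0, q = 4
Binding: C3, p ≥ 0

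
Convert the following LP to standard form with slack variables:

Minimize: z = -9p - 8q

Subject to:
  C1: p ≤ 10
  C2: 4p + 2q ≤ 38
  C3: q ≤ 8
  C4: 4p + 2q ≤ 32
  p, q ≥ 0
min z = -9p - 8q

s.t.
  p + s1 = 10
  4p + 2q + s2 = 38
  q + s3 = 8
  4p + 2q + s4 = 32
  p, q, s1, s2, s3, s4 ≥ 0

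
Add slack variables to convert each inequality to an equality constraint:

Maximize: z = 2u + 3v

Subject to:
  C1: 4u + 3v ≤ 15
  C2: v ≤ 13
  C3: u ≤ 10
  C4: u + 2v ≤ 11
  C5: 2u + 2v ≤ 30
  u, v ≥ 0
max z = 2u + 3v

s.t.
  4u + 3v + s1 = 15
  v + s2 = 13
  u + s3 = 10
  u + 2v + s4 = 11
  2u + 2v + s5 = 30
  u, v, s1, s2, s3, s4, s5 ≥ 0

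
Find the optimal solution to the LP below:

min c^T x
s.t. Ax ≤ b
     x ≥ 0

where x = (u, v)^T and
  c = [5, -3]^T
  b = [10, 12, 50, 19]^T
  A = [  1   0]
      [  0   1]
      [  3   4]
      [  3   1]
u = 0, v = 12, z = -36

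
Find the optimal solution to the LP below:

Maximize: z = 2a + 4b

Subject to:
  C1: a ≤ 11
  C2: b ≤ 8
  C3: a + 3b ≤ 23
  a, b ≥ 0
Each vertex is the intersection of two constraint boundaries that also satisfies all remaining constraints:
  a = 0 and b = 0 → (0, 0)
  a = 11 and b = 0 → (11, 0)
  a = 11 and a + 3b = 23 → (11, 4)
  a + 3b = 23 and a = 0 → (0, 7.667)

Evaluating z = 2a + 4b at each vertex:
  (0, 0): z = 0
  (11, 0): z = 22
  (11, 4): z = 38
  (0, 7.667): z = 30.67

The maximum is at (11, 4) with z = 38.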